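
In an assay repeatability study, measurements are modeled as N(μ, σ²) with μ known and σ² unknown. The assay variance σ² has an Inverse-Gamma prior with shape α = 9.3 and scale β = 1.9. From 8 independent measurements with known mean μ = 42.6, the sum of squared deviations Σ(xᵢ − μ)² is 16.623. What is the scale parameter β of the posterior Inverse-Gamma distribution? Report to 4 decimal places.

10.2115

With known mean μ and an Inverse-Gamma(α, β) prior on σ², the Normal likelihood is conjugate: posterior is Inv-Gamma(α + n/2, β + Σ(xᵢ−μ)²/2).
Posterior: Inv-Gamma(9.3 + 8/2, 1.9 + 16.623/2) = Inv-Gamma(13.30, 10.2115).
Posterior β = 10.2115.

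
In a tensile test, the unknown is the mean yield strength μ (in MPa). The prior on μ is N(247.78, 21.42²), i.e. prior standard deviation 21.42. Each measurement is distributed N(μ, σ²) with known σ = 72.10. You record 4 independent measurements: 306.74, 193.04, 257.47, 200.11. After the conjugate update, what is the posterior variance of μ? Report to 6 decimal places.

339.099483

For Normal data with known variance σ², a Normal(μ₀, σ₀²) prior on μ is conjugate. Posterior precision = 1/σ₀² + n/σ²; posterior mean is the precision-weighted average of μ₀ and x̄.
σ₀² = 21.42² = 458.8164, σ² = 72.10² = 5198.41; σ² + n·σ₀² = 5198.41 + 4·458.8164 = 7033.6756.
Posterior precision = 1/σ₀² + n/σ² = 1/458.8164 + 4/5198.41 = (σ² + n·σ₀²)/(σ₀²σ²) = 7033.6756/(458.8164·5198.41); posterior variance σₙ² = σ₀²σ²/(σ² + n·σ₀²) = 458.8164·5198.41/7033.6756 = 339.099483.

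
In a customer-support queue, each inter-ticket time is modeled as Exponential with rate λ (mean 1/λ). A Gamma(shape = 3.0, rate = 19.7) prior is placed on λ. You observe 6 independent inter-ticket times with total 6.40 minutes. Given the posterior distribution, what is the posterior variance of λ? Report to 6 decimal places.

0.013212

With a Gamma(shape α, rate β) prior on the exponential rate λ, the posterior after n observations with total T = Σxᵢ is Gamma(α+n, β+T).
Posterior: Gamma(3.0+6, 19.7+6.40) = Gamma(9.0, 26.10).
Var = α/β² = 0.013212.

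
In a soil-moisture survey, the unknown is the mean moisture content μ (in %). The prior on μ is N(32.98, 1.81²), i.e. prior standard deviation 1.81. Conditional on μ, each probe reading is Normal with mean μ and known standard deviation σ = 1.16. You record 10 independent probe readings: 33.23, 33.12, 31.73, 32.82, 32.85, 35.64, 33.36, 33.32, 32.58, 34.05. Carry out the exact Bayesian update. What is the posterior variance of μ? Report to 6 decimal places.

For Normal data with known variance σ², a Normal(μ₀, σ₀²) prior on μ is conjugate. Posterior precision = 1/σ₀² + n/σ²; posterior mean is the precision-weighted average of μ₀ and x̄.
σ₀² = 1.81² = 3.2761, σ² = 1.16² = 1.3456; σ² + n·σ₀² = 1.3456 + 10·3.2761 = 34.1066.
Posterior precision = 1/σ₀² + n/σ² = 1/3.2761 + 10/1.3456 = (σ² + n·σ₀²)/(σ₀²σ²) = 34.1066/(3.2761·1.3456); posterior variance σₙ² = σ₀²σ²/(σ² + n·σ₀²) = 3.2761·1.3456/34.1066 = 0.129251.

0.129251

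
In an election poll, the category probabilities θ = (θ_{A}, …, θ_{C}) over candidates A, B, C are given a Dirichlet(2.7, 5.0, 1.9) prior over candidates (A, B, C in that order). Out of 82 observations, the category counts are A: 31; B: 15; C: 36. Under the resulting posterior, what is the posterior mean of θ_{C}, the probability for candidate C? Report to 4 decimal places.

The Dirichlet prior is conjugate to the Multinomial likelihood: each posterior αⱼ = prior αⱼ + observed count nⱼ.
Posterior concentration: (33.7, 20.0, 37.9), total = 91.6.
E[θ_{C}|data] = α_{C}/Σα = 37.9/91.6 = 0.4138.

0.4138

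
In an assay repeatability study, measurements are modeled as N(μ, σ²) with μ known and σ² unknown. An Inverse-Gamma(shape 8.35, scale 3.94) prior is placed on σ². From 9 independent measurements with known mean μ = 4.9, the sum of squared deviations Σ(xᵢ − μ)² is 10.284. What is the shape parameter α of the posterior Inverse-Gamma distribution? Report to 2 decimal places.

12.85

With known mean μ and an Inverse-Gamma(α, β) prior on σ², the Normal likelihood is conjugate: posterior is Inv-Gamma(α + n/2, β + Σ(xᵢ−μ)²/2).
Posterior: Inv-Gamma(8.35 + 9/2, 3.94 + 10.284/2) = Inv-Gamma(12.85, 9.0820).
Posterior α = 12.85.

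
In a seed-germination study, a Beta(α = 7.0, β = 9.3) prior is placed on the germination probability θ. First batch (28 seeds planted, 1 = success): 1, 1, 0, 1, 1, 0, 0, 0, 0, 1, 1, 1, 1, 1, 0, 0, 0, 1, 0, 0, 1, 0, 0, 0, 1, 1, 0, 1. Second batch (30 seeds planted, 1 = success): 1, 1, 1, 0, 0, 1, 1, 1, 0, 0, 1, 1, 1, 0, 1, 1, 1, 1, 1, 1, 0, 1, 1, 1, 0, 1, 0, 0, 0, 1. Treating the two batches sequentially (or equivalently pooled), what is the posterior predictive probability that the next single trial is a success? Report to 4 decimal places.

The Beta prior is conjugate to a Binomial/Bernoulli likelihood; the update adds successes to α and failures to β.
After batch 1: Beta(7.0+14, 9.3+14) = Beta(21.0, 23.3).
After batch 2: Beta(21.0+20, 23.3+10) = Beta(41.0, 33.3).
For a single future Bernoulli trial, P(success | data) = α/(α+β) = 0.5518.

0.5518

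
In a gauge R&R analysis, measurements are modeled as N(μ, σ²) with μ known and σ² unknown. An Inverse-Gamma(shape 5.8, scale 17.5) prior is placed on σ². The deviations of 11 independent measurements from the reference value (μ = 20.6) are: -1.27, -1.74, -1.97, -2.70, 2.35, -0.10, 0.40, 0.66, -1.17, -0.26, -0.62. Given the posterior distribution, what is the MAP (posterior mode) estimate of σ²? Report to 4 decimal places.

2.3886

With known mean μ and an Inverse-Gamma(α, β) prior on σ², the Normal likelihood is conjugate: posterior is Inv-Gamma(α + n/2, β + Σ(xᵢ−μ)²/2).
Σ(xᵢ−μ)² = (-1.27)² + (-1.74)² + (-1.97)² + (-2.70)² + (2.35)² + (-0.10)² + (0.40)² + (0.66)² + (-1.17)² + (-0.26)² + (-0.62)² = 23.7604.
Posterior: Inv-Gamma(5.8 + 11/2, 17.5 + 23.7604/2) = Inv-Gamma(11.30, 29.38020).
Mode = β/(α+1) = 29.38020/12.30 = 2.3886.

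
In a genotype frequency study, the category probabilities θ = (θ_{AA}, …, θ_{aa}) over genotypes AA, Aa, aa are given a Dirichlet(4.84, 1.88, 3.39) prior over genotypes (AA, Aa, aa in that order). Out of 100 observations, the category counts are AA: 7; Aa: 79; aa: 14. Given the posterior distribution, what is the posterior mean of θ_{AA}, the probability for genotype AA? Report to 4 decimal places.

0.1075

The Dirichlet prior is conjugate to the Multinomial likelihood: each posterior αⱼ = prior αⱼ + observed count nⱼ.
Posterior concentration: (11.84, 80.88, 17.39), total = 110.11.
E[θ_{AA}|data] = α_{AA}/Σα = 11.84/110.11 = 0.1075.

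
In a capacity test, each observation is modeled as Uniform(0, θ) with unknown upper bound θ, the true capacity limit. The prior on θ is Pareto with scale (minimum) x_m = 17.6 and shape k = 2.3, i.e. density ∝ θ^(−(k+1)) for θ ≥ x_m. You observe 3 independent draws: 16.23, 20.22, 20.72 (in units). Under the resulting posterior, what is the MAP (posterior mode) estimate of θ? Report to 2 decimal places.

A Pareto(scale x_m, shape k) prior on the upper bound θ of Uniform(0, θ) is conjugate: posterior is Pareto(max(x_m, max xᵢ), k + n).
Sample maximum = 20.72; prior scale x_m = 17.6 → posterior scale = max = 20.72.
Posterior shape = 2.3 + 3 = 5.3.
The Pareto density is decreasing on [x_m, ∞), so the mode is x_m = 20.72.

20.72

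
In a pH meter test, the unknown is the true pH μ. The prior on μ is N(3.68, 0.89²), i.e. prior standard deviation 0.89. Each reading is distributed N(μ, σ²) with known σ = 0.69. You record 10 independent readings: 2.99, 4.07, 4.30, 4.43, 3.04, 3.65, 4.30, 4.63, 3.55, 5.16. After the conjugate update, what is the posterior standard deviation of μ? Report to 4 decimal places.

For Normal data with known variance σ², a Normal(μ₀, σ₀²) prior on μ is conjugate. Posterior precision = 1/σ₀² + n/σ²; posterior mean is the precision-weighted average of μ₀ and x̄.
σ₀² = 0.89² = 0.7921, σ² = 0.69² = 0.4761; σ² + n·σ₀² = 0.4761 + 10·0.7921 = 8.3971.
Posterior precision = 1/σ₀² + n/σ² = 1/0.7921 + 10/0.4761 = (σ² + n·σ₀²)/(σ₀²σ²) = 8.3971/(0.7921·0.4761); posterior variance σₙ² = σ₀²σ²/(σ² + n·σ₀²) = 0.7921·0.4761/8.3971 = 0.044911.
Posterior SD = √σₙ² = √(0.7921·0.4761/8.3971) = 0.2119.

0.2119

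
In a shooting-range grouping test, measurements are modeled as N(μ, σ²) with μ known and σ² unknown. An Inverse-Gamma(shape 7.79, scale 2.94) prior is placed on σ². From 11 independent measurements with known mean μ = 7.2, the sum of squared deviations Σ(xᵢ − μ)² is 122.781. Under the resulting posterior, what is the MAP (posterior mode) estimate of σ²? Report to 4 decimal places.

4.5018

With known mean μ and an Inverse-Gamma(α, β) prior on σ², the Normal likelihood is conjugate: posterior is Inv-Gamma(α + n/2, β + Σ(xᵢ−μ)²/2).
Posterior: Inv-Gamma(7.79 + 11/2, 2.94 + 122.781/2) = Inv-Gamma(13.29, 64.3305).
Mode = β/(α+1) = 64.3305/14.29 = 4.5018.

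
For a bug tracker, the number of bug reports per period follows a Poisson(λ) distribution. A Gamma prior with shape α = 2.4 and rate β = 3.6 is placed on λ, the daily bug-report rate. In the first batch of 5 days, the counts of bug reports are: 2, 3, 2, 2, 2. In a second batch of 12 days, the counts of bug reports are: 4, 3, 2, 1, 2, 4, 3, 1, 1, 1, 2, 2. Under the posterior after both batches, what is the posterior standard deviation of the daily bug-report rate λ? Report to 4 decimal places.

0.3047

With a Gamma(shape α, rate β) prior, the Poisson likelihood is conjugate: the posterior is Gamma(α + ΣXᵢ, β + n).
Batch 1: sum of counts S = 11 over n = 5 days.
After batch 1: Gamma(α+S, β+n) = Gamma(2.4+11, 3.6+5) = Gamma(13.4, 8.6).
Batch 2: sum of counts S = 26 over n = 12 days.
After batch 2: Gamma(α+S, β+n) = Gamma(13.4+26, 8.6+12) = Gamma(39.4, 20.6).
SD = √α/β = √39.4/20.6 = 0.3047.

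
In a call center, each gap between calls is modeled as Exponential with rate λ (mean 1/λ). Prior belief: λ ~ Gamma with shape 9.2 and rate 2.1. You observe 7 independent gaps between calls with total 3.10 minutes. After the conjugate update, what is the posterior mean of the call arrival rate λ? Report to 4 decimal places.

3.1154

With a Gamma(shape α, rate β) prior on the exponential rate λ, the posterior after n observations with total T = Σxᵢ is Gamma(α+n, β+T).
Posterior: Gamma(9.2+7, 2.1+3.10) = Gamma(16.2, 5.20).
Posterior mean of λ = α/β = 16.2/5.20 = 3.1154.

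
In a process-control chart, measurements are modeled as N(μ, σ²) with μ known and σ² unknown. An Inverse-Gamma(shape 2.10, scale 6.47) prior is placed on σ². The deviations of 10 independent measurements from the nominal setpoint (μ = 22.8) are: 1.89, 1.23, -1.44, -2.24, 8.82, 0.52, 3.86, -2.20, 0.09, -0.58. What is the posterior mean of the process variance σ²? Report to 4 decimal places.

With known mean μ and an Inverse-Gamma(α, β) prior on σ², the Normal likelihood is conjugate: posterior is Inv-Gamma(α + n/2, β + Σ(xᵢ−μ)²/2).
Σ(xᵢ−μ)² = (1.89)² + (1.23)² + (-1.44)² + (-2.24)² + (8.82)² + (0.52)² + (3.86)² + (-2.20)² + (0.09)² + (-0.58)² = 110.3231.
Posterior: Inv-Gamma(2.10 + 10/2, 6.47 + 110.3231/2) = Inv-Gamma(7.10, 61.63155).
E[σ²|data] = β/(α−1) = 61.63155/6.10 = 10.1035.

10.1035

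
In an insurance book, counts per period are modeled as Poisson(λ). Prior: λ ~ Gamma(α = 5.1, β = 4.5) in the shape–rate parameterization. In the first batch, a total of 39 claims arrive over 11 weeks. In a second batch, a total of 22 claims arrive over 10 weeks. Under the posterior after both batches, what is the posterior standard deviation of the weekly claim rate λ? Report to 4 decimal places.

With a Gamma(shape α, rate β) prior, the Poisson likelihood is conjugate: the posterior is Gamma(α + ΣXᵢ, β + n).
After batch 1: Gamma(α+S, β+n) = Gamma(5.1+39, 4.5+11) = Gamma(44.1, 15.5).
After batch 2: Gamma(α+S, β+n) = Gamma(44.1+22, 15.5+10) = Gamma(66.1, 25.5).
SD = √α/β = √66.1/25.5 = 0.3188.

0.3188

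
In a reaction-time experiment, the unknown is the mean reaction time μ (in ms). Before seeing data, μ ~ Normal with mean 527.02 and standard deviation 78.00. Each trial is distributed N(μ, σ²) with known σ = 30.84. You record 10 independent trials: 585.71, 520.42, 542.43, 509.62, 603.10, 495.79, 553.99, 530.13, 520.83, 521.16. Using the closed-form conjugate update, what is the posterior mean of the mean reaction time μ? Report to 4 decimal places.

538.1441

For Normal data with known variance σ², a Normal(μ₀, σ₀²) prior on μ is conjugate. Posterior precision = 1/σ₀² + n/σ²; posterior mean is the precision-weighted average of μ₀ and x̄.
Σxᵢ = 585.71 + 520.42 + 542.43 + 509.62 + 603.10 + 495.79 + 553.99 + 530.13 + 520.83 + 521.16 = 5383.18, so n·x̄ = 5383.18.
σ₀² = 78.00² = 6084, σ² = 30.84² = 951.1056; σ² + n·σ₀² = 951.1056 + 10·6084 = 61791.1056.
Posterior mean = (μ₀/σ₀² + n·x̄/σ²)/(1/σ₀² + n/σ²) = (σ²·μ₀ + σ₀²·n·x̄)/(σ² + n·σ₀²) = (951.1056·527.02 + 6084·5383.18)/61791.1056 = 33252518.793312/61791.1056 = 538.1441.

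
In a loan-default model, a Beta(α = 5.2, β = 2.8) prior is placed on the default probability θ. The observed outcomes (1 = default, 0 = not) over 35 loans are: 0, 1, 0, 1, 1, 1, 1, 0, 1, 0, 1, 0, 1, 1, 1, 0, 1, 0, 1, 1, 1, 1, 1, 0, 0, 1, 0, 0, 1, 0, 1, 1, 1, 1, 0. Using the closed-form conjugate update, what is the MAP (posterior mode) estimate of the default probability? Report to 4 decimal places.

0.6390

The Beta prior is conjugate to a Binomial/Bernoulli likelihood; the update adds successes to α and failures to β.
Posterior: Beta(α+k, β+n−k) = Beta(5.2+22, 2.8+13) = Beta(27.2, 15.8).
Mode of Beta(a,b) for a,b>1 is (a−1)/(a+b−2) = 26.2/41.0 = 0.6390.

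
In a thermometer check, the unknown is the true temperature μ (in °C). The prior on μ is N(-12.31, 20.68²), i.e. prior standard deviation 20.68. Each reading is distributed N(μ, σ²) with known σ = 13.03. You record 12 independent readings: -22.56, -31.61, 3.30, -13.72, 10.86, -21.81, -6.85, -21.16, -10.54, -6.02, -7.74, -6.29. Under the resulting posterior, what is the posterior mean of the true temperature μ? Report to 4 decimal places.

-11.2146

For Normal data with known variance σ², a Normal(μ₀, σ₀²) prior on μ is conjugate. Posterior precision = 1/σ₀² + n/σ²; posterior mean is the precision-weighted average of μ₀ and x̄.
Σxᵢ = (-22.56) + (-31.61) + 3.30 + (-13.72) + 10.86 + (-21.81) + (-6.85) + (-21.16) + (-10.54) + (-6.02) + (-7.74) + (-6.29) = -134.14, so n·x̄ = -134.14.
σ₀² = 20.68² = 427.6624, σ² = 13.03² = 169.7809; σ² + n·σ₀² = 169.7809 + 12·427.6624 = 5301.7297.
Posterior mean = (μ₀/σ₀² + n·x̄/σ²)/(1/σ₀² + n/σ²) = (σ²·μ₀ + σ₀²·n·x̄)/(σ² + n·σ₀²) = (169.7809·(-12.31) + 427.6624·(-134.14))/5301.7297 = -59456.637215/5301.7297 = -11.2146.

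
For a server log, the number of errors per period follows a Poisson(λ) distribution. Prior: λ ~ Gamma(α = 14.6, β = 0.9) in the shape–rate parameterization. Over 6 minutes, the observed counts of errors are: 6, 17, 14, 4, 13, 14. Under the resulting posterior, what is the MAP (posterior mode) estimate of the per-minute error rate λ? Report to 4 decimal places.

11.8261

With a Gamma(shape α, rate β) prior, the Poisson likelihood is conjugate: the posterior is Gamma(α + ΣXᵢ, β + n).
Sum of counts S = 68 over n = 6 minutes.
Posterior: Gamma(α+S, β+n) = Gamma(14.6+68, 0.9+6) = Gamma(82.6, 6.9).
Mode of Gamma(α,β) for α≥1 is (α−1)/β = 81.6/6.9 = 11.8261.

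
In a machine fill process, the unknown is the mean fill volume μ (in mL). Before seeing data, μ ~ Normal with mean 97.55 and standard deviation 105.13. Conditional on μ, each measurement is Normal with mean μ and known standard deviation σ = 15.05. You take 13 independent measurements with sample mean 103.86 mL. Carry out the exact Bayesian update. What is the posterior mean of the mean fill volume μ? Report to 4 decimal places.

For Normal data with known variance σ², a Normal(μ₀, σ₀²) prior on μ is conjugate. Posterior precision = 1/σ₀² + n/σ²; posterior mean is the precision-weighted average of μ₀ and x̄.
n·x̄ = 13·103.86 = 1350.18.
σ₀² = 105.13² = 11052.3169, σ² = 15.05² = 226.5025; σ² + n·σ₀² = 226.5025 + 13·11052.3169 = 143906.6222.
Posterior mean = (μ₀/σ₀² + n·x̄/σ²)/(1/σ₀² + n/σ²) = (σ²·μ₀ + σ₀²·n·x̄)/(σ² + n·σ₀²) = (226.5025·97.55 + 11052.3169·1350.18)/143906.6222 = 14944712.550917/143906.6222 = 103.8501.

103.8501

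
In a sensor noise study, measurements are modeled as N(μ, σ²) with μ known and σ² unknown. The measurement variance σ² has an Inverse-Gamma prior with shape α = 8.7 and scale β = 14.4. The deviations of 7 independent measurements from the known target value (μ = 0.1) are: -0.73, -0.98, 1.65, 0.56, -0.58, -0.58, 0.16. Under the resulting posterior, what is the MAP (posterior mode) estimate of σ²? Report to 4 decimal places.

With known mean μ and an Inverse-Gamma(α, β) prior on σ², the Normal likelihood is conjugate: posterior is Inv-Gamma(α + n/2, β + Σ(xᵢ−μ)²/2).
Σ(xᵢ−μ)² = (-0.73)² + (-0.98)² + (1.65)² + (0.56)² + (-0.58)² + (-0.58)² + (0.16)² = 5.2278.
Posterior: Inv-Gamma(8.7 + 7/2, 14.4 + 5.2278/2) = Inv-Gamma(12.20, 17.01390).
Mode = β/(α+1) = 17.01390/13.20 = 1.2889.

1.2889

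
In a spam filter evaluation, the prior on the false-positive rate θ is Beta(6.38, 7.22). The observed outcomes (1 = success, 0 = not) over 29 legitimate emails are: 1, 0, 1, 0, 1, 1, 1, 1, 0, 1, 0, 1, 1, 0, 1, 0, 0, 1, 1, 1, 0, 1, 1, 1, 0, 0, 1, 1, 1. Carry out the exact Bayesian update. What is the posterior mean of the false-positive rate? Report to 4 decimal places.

0.5958

The Beta prior is conjugate to a Binomial/Bernoulli likelihood; the update adds successes to α and failures to β.
Posterior: Beta(α+k, β+n−k) = Beta(6.38+19, 7.22+10) = Beta(25.38, 17.22).
Posterior mean = α/(α+β) = 25.38/42.60 = 0.5958.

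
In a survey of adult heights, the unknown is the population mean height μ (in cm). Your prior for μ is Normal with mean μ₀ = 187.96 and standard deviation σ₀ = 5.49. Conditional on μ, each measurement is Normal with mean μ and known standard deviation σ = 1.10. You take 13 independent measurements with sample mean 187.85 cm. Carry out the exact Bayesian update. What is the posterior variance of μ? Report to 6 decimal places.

For Normal data with known variance σ², a Normal(μ₀, σ₀²) prior on μ is conjugate. Posterior precision = 1/σ₀² + n/σ²; posterior mean is the precision-weighted average of μ₀ and x̄.
σ₀² = 5.49² = 30.1401, σ² = 1.10² = 1.21; σ² + n·σ₀² = 1.21 + 13·30.1401 = 393.0313.
Posterior precision = 1/σ₀² + n/σ² = 1/30.1401 + 13/1.21 = (σ² + n·σ₀²)/(σ₀²σ²) = 393.0313/(30.1401·1.21); posterior variance σₙ² = σ₀²σ²/(σ² + n·σ₀²) = 30.1401·1.21/393.0313 = 0.092790.

0.092790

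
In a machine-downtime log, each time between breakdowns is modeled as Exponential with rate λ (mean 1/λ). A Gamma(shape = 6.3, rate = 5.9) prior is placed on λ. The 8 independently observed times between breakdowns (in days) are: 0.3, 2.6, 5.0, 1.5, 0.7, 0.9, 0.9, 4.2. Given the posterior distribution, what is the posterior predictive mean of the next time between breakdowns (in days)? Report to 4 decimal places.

With a Gamma(shape α, rate β) prior on the exponential rate λ, the posterior after n observations with total T = Σxᵢ is Gamma(α+n, β+T).
Sum of observations T = 16.1 days; n = 8.
Posterior: Gamma(6.3+8, 5.9+16.1) = Gamma(14.3, 22.0).
The predictive distribution for the next observation is Lomax; its mean is β/(α−1) = 22.0/13.3 = 1.6541.

1.6541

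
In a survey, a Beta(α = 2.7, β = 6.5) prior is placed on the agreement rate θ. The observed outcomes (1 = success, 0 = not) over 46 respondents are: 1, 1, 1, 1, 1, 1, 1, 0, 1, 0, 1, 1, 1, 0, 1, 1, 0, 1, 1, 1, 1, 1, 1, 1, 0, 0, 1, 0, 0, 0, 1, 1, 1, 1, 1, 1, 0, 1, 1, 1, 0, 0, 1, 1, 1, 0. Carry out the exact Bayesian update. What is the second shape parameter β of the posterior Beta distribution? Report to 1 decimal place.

The Beta prior is conjugate to a Binomial/Bernoulli likelihood; the update adds successes to α and failures to β.
Posterior: Beta(α+k, β+n−k) = Beta(2.7+33, 6.5+13) = Beta(35.7, 19.5).
Posterior β = 19.5.

19.5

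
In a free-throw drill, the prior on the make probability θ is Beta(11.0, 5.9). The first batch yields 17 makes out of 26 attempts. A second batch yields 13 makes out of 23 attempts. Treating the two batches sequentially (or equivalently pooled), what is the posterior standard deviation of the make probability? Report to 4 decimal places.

The Beta prior is conjugate to a Binomial/Bernoulli likelihood; the update adds successes to α and failures to β.
After batch 1: Beta(11.0+17, 5.9+9) = Beta(28.0, 14.9).
After batch 2: Beta(28.0+13, 14.9+10) = Beta(41.0, 24.9).
Var = αβ/((α+β)²(α+β+1)) = 41.0·24.9/(65.9²·66.9) = 0.00351387; SD = √0.00351387 = 0.0593.

0.0593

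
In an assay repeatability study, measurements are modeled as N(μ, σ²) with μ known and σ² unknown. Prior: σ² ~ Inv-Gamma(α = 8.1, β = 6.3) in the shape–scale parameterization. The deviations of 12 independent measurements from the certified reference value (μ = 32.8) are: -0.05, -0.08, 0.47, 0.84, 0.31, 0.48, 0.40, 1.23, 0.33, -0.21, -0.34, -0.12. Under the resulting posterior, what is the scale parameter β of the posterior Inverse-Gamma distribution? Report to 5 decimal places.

With known mean μ and an Inverse-Gamma(α, β) prior on σ², the Normal likelihood is conjugate: posterior is Inv-Gamma(α + n/2, β + Σ(xᵢ−μ)²/2).
Σ(xᵢ−μ)² = (-0.05)² + (-0.08)² + (0.47)² + (0.84)² + (0.31)² + (0.48)² + (0.40)² + (1.23)² + (0.33)² + (-0.21)² + (-0.34)² + (-0.12)² = 3.2178.
Posterior: Inv-Gamma(8.1 + 12/2, 6.3 + 3.2178/2) = Inv-Gamma(14.10, 7.90890).
Posterior β = 7.90890.

7.90890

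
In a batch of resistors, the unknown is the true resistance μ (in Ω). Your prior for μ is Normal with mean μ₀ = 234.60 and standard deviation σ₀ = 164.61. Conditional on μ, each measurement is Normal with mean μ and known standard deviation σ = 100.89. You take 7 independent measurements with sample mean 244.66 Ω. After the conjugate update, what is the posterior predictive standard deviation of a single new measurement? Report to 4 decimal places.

107.5121

For Normal data with known variance σ², a Normal(μ₀, σ₀²) prior on μ is conjugate. Posterior precision = 1/σ₀² + n/σ²; posterior mean is the precision-weighted average of μ₀ and x̄.
σ₀² = 164.61² = 27096.4521, σ² = 100.89² = 10178.7921; σ² + n·σ₀² = 10178.7921 + 7·27096.4521 = 199853.9568.
Posterior precision = 1/σ₀² + n/σ² = 1/27096.4521 + 7/10178.7921 = (σ² + n·σ₀²)/(σ₀²σ²) = 199853.9568/(27096.4521·10178.7921); posterior variance σₙ² = σ₀²σ²/(σ² + n·σ₀²) = 27096.4521·10178.7921/199853.9568 = 1380.053500.
Predictive variance for one new observation = σₙ² + σ² = 27096.4521·10178.7921/199853.9568 + 10178.7921 = σ²·(σ₀² + 199853.9568)/199853.9568 = 10178.7921·226950.4089/199853.9568 = 11558.845600; SD = √(10178.7921·226950.4089/199853.9568) = 107.5121.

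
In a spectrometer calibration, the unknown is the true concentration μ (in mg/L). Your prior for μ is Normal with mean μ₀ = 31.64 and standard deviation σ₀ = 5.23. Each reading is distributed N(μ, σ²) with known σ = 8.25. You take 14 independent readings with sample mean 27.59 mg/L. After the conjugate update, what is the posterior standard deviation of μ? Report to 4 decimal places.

For Normal data with known variance σ², a Normal(μ₀, σ₀²) prior on μ is conjugate. Posterior precision = 1/σ₀² + n/σ²; posterior mean is the precision-weighted average of μ₀ and x̄.
σ₀² = 5.23² = 27.3529, σ² = 8.25² = 68.0625; σ² + n·σ₀² = 68.0625 + 14·27.3529 = 451.0031.
Posterior precision = 1/σ₀² + n/σ² = 1/27.3529 + 14/68.0625 = (σ² + n·σ₀²)/(σ₀²σ²) = 451.0031/(27.3529·68.0625); posterior variance σₙ² = σ₀²σ²/(σ² + n·σ₀²) = 27.3529·68.0625/451.0031 = 4.127925.
Posterior SD = √σₙ² = √(27.3529·68.0625/451.0031) = 2.0317.

2.0317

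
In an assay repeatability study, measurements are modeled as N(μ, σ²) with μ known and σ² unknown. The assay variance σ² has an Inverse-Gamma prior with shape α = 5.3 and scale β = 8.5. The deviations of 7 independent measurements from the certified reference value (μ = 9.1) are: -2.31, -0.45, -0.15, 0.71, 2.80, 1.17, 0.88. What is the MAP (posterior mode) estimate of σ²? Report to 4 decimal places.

With known mean μ and an Inverse-Gamma(α, β) prior on σ², the Normal likelihood is conjugate: posterior is Inv-Gamma(α + n/2, β + Σ(xᵢ−μ)²/2).
Σ(xᵢ−μ)² = (-2.31)² + (-0.45)² + (-0.15)² + (0.71)² + (2.80)² + (1.17)² + (0.88)² = 16.0485.
Posterior: Inv-Gamma(5.3 + 7/2, 8.5 + 16.0485/2) = Inv-Gamma(8.80, 16.52425).
Mode = β/(α+1) = 16.52425/9.80 = 1.6861.

1.6861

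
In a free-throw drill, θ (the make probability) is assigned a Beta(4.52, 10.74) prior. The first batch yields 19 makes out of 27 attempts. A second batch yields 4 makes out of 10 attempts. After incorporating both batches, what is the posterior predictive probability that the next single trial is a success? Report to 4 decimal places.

The Beta prior is conjugate to a Binomial/Bernoulli likelihood; the update adds successes to α and failures to β.
After batch 1: Beta(4.52+19, 10.74+8) = Beta(23.52, 18.74).
After batch 2: Beta(23.52+4, 18.74+6) = Beta(27.52, 24.74).
For a single future Bernoulli trial, P(success | data) = α/(α+β) = 0.5266.

0.5266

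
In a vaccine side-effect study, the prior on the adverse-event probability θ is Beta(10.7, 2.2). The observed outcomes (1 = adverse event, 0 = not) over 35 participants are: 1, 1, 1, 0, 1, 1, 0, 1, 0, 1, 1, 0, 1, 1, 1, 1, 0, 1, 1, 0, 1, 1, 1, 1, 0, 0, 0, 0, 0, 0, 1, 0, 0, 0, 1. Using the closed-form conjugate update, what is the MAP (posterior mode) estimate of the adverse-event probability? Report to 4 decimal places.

The Beta prior is conjugate to a Binomial/Bernoulli likelihood; the update adds successes to α and failures to β.
Posterior: Beta(α+k, β+n−k) = Beta(10.7+20, 2.2+15) = Beta(30.7, 17.2).
Mode of Beta(a,b) for a,b>1 is (a−1)/(a+b−2) = 29.7/45.9 = 0.6471.

0.6471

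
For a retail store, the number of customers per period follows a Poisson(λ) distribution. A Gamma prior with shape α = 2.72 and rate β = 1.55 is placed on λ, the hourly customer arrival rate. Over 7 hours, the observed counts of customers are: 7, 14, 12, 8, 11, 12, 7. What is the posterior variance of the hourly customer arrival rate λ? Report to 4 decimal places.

With a Gamma(shape α, rate β) prior, the Poisson likelihood is conjugate: the posterior is Gamma(α + ΣXᵢ, β + n).
Sum of counts S = 71 over n = 7 hours.
Posterior: Gamma(α+S, β+n) = Gamma(2.72+71, 1.55+7) = Gamma(73.72, 8.55).
Var = α/β² = 73.72/8.55² = 1.0084.

1.0084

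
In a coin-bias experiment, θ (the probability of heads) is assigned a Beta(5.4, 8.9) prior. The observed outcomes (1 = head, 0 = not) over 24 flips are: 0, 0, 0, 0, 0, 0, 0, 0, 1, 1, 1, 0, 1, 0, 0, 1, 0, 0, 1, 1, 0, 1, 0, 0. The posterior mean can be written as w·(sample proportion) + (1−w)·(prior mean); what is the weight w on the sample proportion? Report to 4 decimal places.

0.6266

The Beta prior is conjugate to a Binomial/Bernoulli likelihood; the update adds successes to α and failures to β.
Posterior mean = (α₀+k)/(α₀+β₀+n) = [n/(α₀+β₀+n)]·(k/n) + [(α₀+β₀)/(α₀+β₀+n)]·α₀/(α₀+β₀), so only n and the prior enter the weight.
The weight on the data is w = n/(α₀+β₀+n) = 24/(5.4+8.9+24) = 24/38.3 = 0.6266.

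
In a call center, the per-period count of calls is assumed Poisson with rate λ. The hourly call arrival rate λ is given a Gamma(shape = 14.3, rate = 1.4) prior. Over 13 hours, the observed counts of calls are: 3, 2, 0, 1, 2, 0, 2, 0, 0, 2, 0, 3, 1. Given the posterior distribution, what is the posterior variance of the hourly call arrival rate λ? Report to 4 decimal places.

With a Gamma(shape α, rate β) prior, the Poisson likelihood is conjugate: the posterior is Gamma(α + ΣXᵢ, β + n).
Sum of counts S = 16 over n = 13 hours.
Posterior: Gamma(α+S, β+n) = Gamma(14.3+16, 1.4+13) = Gamma(30.3, 14.4).
Var = α/β² = 30.3/14.4² = 0.1461.

0.1461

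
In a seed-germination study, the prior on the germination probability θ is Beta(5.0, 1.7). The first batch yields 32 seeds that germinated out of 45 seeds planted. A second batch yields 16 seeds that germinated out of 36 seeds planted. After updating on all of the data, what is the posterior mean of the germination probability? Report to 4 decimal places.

0.6043

The Beta prior is conjugate to a Binomial/Bernoulli likelihood; the update adds successes to α and failures to β.
After batch 1: Beta(5.0+32, 1.7+13) = Beta(37.0, 14.7).
After batch 2: Beta(37.0+16, 14.7+20) = Beta(53.0, 34.7).
Posterior mean = α/(α+β) = 53.0/87.7 = 0.6043.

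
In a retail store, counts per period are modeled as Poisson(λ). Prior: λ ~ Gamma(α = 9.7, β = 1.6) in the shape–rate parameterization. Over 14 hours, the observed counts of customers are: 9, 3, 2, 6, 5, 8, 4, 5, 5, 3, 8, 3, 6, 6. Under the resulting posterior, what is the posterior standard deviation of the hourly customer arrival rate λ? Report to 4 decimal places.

With a Gamma(shape α, rate β) prior, the Poisson likelihood is conjugate: the posterior is Gamma(α + ΣXᵢ, β + n).
Sum of counts S = 73 over n = 14 hours.
Posterior: Gamma(α+S, β+n) = Gamma(9.7+73, 1.6+14) = Gamma(82.7, 15.6).
SD = √α/β = √82.7/15.6 = 0.5829.

0.5829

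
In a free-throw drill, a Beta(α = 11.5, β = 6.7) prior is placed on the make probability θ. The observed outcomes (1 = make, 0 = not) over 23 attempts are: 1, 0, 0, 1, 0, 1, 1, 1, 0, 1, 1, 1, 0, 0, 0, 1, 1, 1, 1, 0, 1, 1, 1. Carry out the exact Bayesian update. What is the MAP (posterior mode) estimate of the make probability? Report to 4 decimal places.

0.6505

The Beta prior is conjugate to a Binomial/Bernoulli likelihood; the update adds successes to α and failures to β.
Posterior: Beta(α+k, β+n−k) = Beta(11.5+15, 6.7+8) = Beta(26.5, 14.7).
Mode of Beta(a,b) for a,b>1 is (a−1)/(a+b−2) = 25.5/39.2 = 0.6505.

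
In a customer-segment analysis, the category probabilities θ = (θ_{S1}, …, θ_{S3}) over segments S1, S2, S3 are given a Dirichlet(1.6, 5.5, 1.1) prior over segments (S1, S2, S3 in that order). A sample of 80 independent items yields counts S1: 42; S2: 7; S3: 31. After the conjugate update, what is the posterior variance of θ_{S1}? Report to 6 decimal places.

0.002802

The Dirichlet prior is conjugate to the Multinomial likelihood: each posterior αⱼ = prior αⱼ + observed count nⱼ.
Posterior concentration: (43.6, 12.5, 32.1), total = 88.2.
Var[θ_j] = α_j(Σα−α_j)/((Σα)²(Σα+1)) = 43.6·44.6/(88.2²·89.2) = 0.002802.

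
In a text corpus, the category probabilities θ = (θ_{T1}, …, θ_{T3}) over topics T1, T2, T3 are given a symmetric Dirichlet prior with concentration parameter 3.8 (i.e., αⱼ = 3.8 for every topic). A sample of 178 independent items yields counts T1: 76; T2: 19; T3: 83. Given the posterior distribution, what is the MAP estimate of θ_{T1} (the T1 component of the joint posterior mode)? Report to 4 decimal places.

The Dirichlet prior is conjugate to the Multinomial likelihood: each posterior αⱼ = prior αⱼ + observed count nⱼ.
Posterior concentration: (79.8, 22.8, 86.8), total = 189.4.
Joint mode component: (α_{T1}−1)/(Σα−K) = 78.8/186.4 = 0.4227.

0.4227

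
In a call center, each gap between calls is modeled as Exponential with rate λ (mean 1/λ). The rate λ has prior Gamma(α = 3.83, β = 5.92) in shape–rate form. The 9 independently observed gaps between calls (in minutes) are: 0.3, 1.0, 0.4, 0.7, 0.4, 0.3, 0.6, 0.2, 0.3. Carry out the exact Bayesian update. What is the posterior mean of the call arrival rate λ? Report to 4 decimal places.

With a Gamma(shape α, rate β) prior on the exponential rate λ, the posterior after n observations with total T = Σxᵢ is Gamma(α+n, β+T).
Sum of observations T = 4.2 minutes; n = 9.
Posterior: Gamma(3.83+9, 5.92+4.2) = Gamma(12.83, 10.12).
Posterior mean of λ = α/β = 12.83/10.12 = 1.2678.

1.2678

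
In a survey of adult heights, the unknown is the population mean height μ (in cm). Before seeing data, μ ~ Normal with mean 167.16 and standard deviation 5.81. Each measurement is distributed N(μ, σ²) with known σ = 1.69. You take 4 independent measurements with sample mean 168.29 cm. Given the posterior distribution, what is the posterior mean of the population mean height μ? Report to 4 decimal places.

For Normal data with known variance σ², a Normal(μ₀, σ₀²) prior on μ is conjugate. Posterior precision = 1/σ₀² + n/σ²; posterior mean is the precision-weighted average of μ₀ and x̄.
n·x̄ = 4·168.29 = 673.16.
σ₀² = 5.81² = 33.7561, σ² = 1.69² = 2.8561; σ² + n·σ₀² = 2.8561 + 4·33.7561 = 137.8805.
Posterior mean = (μ₀/σ₀² + n·x̄/σ²)/(1/σ₀² + n/σ²) = (σ²·μ₀ + σ₀²·n·x̄)/(σ² + n·σ₀²) = (2.8561·167.16 + 33.7561·673.16)/137.8805 = 23200.681952/137.8805 = 168.2666.

168.2666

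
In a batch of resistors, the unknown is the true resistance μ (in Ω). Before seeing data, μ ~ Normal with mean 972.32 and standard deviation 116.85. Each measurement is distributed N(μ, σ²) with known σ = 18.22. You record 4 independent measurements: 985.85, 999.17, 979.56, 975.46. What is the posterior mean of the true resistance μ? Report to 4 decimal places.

For Normal data with known variance σ², a Normal(μ₀, σ₀²) prior on μ is conjugate. Posterior precision = 1/σ₀² + n/σ²; posterior mean is the precision-weighted average of μ₀ and x̄.
Σxᵢ = 985.85 + 999.17 + 979.56 + 975.46 = 3940.04, so n·x̄ = 3940.04.
σ₀² = 116.85² = 13653.9225, σ² = 18.22² = 331.9684; σ² + n·σ₀² = 331.9684 + 4·13653.9225 = 54947.6584.
Posterior mean = (μ₀/σ₀² + n·x̄/σ²)/(1/σ₀² + n/σ²) = (σ²·μ₀ + σ₀²·n·x̄)/(σ² + n·σ₀²) = (331.9684·972.32 + 13653.9225·3940.04)/54947.6584 = 54119780.321588/54947.6584 = 984.9333.

984.9333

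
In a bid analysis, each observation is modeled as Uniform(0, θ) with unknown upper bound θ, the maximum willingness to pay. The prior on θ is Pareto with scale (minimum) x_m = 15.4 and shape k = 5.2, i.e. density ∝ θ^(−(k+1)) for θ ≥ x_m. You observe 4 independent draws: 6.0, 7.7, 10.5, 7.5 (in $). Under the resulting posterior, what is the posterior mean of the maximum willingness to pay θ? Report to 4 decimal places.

A Pareto(scale x_m, shape k) prior on the upper bound θ of Uniform(0, θ) is conjugate: posterior is Pareto(max(x_m, max xᵢ), k + n).
Sample maximum = 10.5; prior scale x_m = 15.4 → posterior scale = max = 15.4.
Posterior shape = 5.2 + 4 = 9.2.
E[θ|data] = k·x_m/(k−1) = 9.2·15.4/8.2 = 17.2780.

17.2780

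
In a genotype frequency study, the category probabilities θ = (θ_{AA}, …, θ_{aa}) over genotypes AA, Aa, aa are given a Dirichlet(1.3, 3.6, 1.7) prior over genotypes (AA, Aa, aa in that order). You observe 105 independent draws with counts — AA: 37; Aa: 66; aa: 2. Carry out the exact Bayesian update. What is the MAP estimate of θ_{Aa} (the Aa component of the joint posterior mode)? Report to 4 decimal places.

The Dirichlet prior is conjugate to the Multinomial likelihood: each posterior αⱼ = prior αⱼ + observed count nⱼ.
Posterior concentration: (38.3, 69.6, 3.7), total = 111.6.
Joint mode component: (α_{Aa}−1)/(Σα−K) = 68.6/108.6 = 0.6317.

0.6317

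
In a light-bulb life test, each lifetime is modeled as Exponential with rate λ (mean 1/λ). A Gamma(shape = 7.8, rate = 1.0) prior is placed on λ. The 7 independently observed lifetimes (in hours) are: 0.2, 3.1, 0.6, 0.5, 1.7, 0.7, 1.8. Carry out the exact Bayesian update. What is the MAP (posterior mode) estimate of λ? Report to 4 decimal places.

With a Gamma(shape α, rate β) prior on the exponential rate λ, the posterior after n observations with total T = Σxᵢ is Gamma(α+n, β+T).
Sum of observations T = 8.6 hours; n = 7.
Posterior: Gamma(7.8+7, 1.0+8.6) = Gamma(14.8, 9.6).
Mode = (α−1)/β = 1.4375.

1.4375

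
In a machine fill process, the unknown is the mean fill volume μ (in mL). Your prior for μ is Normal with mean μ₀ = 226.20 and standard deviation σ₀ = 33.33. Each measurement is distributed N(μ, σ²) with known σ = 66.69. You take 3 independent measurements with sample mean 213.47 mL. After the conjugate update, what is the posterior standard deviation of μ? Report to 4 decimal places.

25.2000

For Normal data with known variance σ², a Normal(μ₀, σ₀²) prior on μ is conjugate. Posterior precision = 1/σ₀² + n/σ²; posterior mean is the precision-weighted average of μ₀ and x̄.
σ₀² = 33.33² = 1110.8889, σ² = 66.69² = 4447.5561; σ² + n·σ₀² = 4447.5561 + 3·1110.8889 = 7780.2228.
Posterior precision = 1/σ₀² + n/σ² = 1/1110.8889 + 3/4447.5561 = (σ² + n·σ₀²)/(σ₀²σ²) = 7780.2228/(1110.8889·4447.5561); posterior variance σₙ² = σ₀²σ²/(σ² + n·σ₀²) = 1110.8889·4447.5561/7780.2228 = 635.038460.
Posterior SD = √σₙ² = √(1110.8889·4447.5561/7780.2228) = 25.2000.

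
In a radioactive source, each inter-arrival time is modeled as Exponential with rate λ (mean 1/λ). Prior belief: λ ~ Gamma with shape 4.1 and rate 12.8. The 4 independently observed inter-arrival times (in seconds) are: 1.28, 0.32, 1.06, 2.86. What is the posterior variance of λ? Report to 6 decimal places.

0.024134

With a Gamma(shape α, rate β) prior on the exponential rate λ, the posterior after n observations with total T = Σxᵢ is Gamma(α+n, β+T).
Sum of observations T = 5.52 seconds; n = 4.
Posterior: Gamma(4.1+4, 12.8+5.52) = Gamma(8.1, 18.32).
Var = α/β² = 0.024134.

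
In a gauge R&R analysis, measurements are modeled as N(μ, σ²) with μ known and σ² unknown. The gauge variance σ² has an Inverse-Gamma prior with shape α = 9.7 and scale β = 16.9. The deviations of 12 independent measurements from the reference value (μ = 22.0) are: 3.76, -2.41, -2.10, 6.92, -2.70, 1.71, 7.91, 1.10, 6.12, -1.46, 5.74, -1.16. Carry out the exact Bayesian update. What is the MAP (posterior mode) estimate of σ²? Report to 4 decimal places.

With known mean μ and an Inverse-Gamma(α, β) prior on σ², the Normal likelihood is conjugate: posterior is Inv-Gamma(α + n/2, β + Σ(xᵢ−μ)²/2).
Σ(xᵢ−μ)² = (3.76)² + (-2.41)² + (-2.10)² + (6.92)² + (-2.70)² + (1.71)² + (7.91)² + (1.10)² + (6.12)² + (-1.46)² + (5.74)² + (-1.16)² = 220.1135.
Posterior: Inv-Gamma(9.7 + 12/2, 16.9 + 220.1135/2) = Inv-Gamma(15.70, 126.95675).
Mode = β/(α+1) = 126.95675/16.70 = 7.6022.

7.6022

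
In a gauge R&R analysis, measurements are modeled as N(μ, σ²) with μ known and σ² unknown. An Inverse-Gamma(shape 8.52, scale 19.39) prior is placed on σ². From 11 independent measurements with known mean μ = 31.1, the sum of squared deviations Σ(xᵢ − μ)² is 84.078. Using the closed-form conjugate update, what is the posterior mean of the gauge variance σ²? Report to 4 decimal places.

With known mean μ and an Inverse-Gamma(α, β) prior on σ², the Normal likelihood is conjugate: posterior is Inv-Gamma(α + n/2, β + Σ(xᵢ−μ)²/2).
Posterior: Inv-Gamma(8.52 + 11/2, 19.39 + 84.078/2) = Inv-Gamma(14.02, 61.4290).
E[σ²|data] = β/(α−1) = 61.4290/13.02 = 4.7180.

4.7180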